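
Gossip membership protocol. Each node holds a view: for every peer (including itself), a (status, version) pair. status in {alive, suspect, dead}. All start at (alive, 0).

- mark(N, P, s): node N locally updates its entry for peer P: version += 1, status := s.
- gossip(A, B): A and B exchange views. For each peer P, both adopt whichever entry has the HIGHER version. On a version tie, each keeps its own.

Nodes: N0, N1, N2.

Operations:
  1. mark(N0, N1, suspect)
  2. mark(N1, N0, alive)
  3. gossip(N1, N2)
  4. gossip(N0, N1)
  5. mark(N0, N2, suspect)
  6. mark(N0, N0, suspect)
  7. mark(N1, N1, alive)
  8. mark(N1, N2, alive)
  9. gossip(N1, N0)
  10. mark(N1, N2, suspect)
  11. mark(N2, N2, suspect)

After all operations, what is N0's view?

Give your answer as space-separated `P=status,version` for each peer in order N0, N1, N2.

Op 1: N0 marks N1=suspect -> (suspect,v1)
Op 2: N1 marks N0=alive -> (alive,v1)
Op 3: gossip N1<->N2 -> N1.N0=(alive,v1) N1.N1=(alive,v0) N1.N2=(alive,v0) | N2.N0=(alive,v1) N2.N1=(alive,v0) N2.N2=(alive,v0)
Op 4: gossip N0<->N1 -> N0.N0=(alive,v1) N0.N1=(suspect,v1) N0.N2=(alive,v0) | N1.N0=(alive,v1) N1.N1=(suspect,v1) N1.N2=(alive,v0)
Op 5: N0 marks N2=suspect -> (suspect,v1)
Op 6: N0 marks N0=suspect -> (suspect,v2)
Op 7: N1 marks N1=alive -> (alive,v2)
Op 8: N1 marks N2=alive -> (alive,v1)
Op 9: gossip N1<->N0 -> N1.N0=(suspect,v2) N1.N1=(alive,v2) N1.N2=(alive,v1) | N0.N0=(suspect,v2) N0.N1=(alive,v2) N0.N2=(suspect,v1)
Op 10: N1 marks N2=suspect -> (suspect,v2)
Op 11: N2 marks N2=suspect -> (suspect,v1)

Answer: N0=suspect,2 N1=alive,2 N2=suspect,1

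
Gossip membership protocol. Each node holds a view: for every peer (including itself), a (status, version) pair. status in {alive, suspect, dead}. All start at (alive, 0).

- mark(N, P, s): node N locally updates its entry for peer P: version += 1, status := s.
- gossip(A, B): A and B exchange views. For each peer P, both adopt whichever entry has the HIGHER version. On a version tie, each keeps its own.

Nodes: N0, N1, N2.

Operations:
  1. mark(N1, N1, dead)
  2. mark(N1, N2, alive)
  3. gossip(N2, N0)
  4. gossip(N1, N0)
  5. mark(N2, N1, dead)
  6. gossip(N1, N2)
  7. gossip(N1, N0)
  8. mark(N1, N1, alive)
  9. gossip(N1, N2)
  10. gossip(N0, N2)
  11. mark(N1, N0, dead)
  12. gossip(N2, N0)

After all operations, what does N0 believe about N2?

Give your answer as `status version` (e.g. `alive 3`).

Answer: alive 1

Derivation:
Op 1: N1 marks N1=dead -> (dead,v1)
Op 2: N1 marks N2=alive -> (alive,v1)
Op 3: gossip N2<->N0 -> N2.N0=(alive,v0) N2.N1=(alive,v0) N2.N2=(alive,v0) | N0.N0=(alive,v0) N0.N1=(alive,v0) N0.N2=(alive,v0)
Op 4: gossip N1<->N0 -> N1.N0=(alive,v0) N1.N1=(dead,v1) N1.N2=(alive,v1) | N0.N0=(alive,v0) N0.N1=(dead,v1) N0.N2=(alive,v1)
Op 5: N2 marks N1=dead -> (dead,v1)
Op 6: gossip N1<->N2 -> N1.N0=(alive,v0) N1.N1=(dead,v1) N1.N2=(alive,v1) | N2.N0=(alive,v0) N2.N1=(dead,v1) N2.N2=(alive,v1)
Op 7: gossip N1<->N0 -> N1.N0=(alive,v0) N1.N1=(dead,v1) N1.N2=(alive,v1) | N0.N0=(alive,v0) N0.N1=(dead,v1) N0.N2=(alive,v1)
Op 8: N1 marks N1=alive -> (alive,v2)
Op 9: gossip N1<->N2 -> N1.N0=(alive,v0) N1.N1=(alive,v2) N1.N2=(alive,v1) | N2.N0=(alive,v0) N2.N1=(alive,v2) N2.N2=(alive,v1)
Op 10: gossip N0<->N2 -> N0.N0=(alive,v0) N0.N1=(alive,v2) N0.N2=(alive,v1) | N2.N0=(alive,v0) N2.N1=(alive,v2) N2.N2=(alive,v1)
Op 11: N1 marks N0=dead -> (dead,v1)
Op 12: gossip N2<->N0 -> N2.N0=(alive,v0) N2.N1=(alive,v2) N2.N2=(alive,v1) | N0.N0=(alive,v0) N0.N1=(alive,v2) N0.N2=(alive,v1)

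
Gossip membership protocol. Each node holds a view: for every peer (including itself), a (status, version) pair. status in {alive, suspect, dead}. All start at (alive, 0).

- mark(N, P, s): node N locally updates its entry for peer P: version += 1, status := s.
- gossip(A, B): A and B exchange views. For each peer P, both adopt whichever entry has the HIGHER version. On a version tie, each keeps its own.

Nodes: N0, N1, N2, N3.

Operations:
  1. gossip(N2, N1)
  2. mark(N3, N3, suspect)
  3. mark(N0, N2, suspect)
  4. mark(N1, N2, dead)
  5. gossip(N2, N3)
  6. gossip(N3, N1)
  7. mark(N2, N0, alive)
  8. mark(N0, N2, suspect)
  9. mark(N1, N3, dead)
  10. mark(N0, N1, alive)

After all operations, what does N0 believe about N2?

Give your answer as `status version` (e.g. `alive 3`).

Op 1: gossip N2<->N1 -> N2.N0=(alive,v0) N2.N1=(alive,v0) N2.N2=(alive,v0) N2.N3=(alive,v0) | N1.N0=(alive,v0) N1.N1=(alive,v0) N1.N2=(alive,v0) N1.N3=(alive,v0)
Op 2: N3 marks N3=suspect -> (suspect,v1)
Op 3: N0 marks N2=suspect -> (suspect,v1)
Op 4: N1 marks N2=dead -> (dead,v1)
Op 5: gossip N2<->N3 -> N2.N0=(alive,v0) N2.N1=(alive,v0) N2.N2=(alive,v0) N2.N3=(suspect,v1) | N3.N0=(alive,v0) N3.N1=(alive,v0) N3.N2=(alive,v0) N3.N3=(suspect,v1)
Op 6: gossip N3<->N1 -> N3.N0=(alive,v0) N3.N1=(alive,v0) N3.N2=(dead,v1) N3.N3=(suspect,v1) | N1.N0=(alive,v0) N1.N1=(alive,v0) N1.N2=(dead,v1) N1.N3=(suspect,v1)
Op 7: N2 marks N0=alive -> (alive,v1)
Op 8: N0 marks N2=suspect -> (suspect,v2)
Op 9: N1 marks N3=dead -> (dead,v2)
Op 10: N0 marks N1=alive -> (alive,v1)

Answer: suspect 2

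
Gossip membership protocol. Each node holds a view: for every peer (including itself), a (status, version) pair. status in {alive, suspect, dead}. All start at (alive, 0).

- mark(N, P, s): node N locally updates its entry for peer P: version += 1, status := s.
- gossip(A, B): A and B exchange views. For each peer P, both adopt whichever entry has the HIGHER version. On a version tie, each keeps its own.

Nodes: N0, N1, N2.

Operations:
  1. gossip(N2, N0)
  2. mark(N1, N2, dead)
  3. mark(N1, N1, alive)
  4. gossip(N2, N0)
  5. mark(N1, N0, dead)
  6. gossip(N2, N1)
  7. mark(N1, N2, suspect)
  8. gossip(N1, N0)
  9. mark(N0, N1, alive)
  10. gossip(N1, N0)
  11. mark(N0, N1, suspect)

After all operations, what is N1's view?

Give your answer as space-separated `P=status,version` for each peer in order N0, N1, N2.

Answer: N0=dead,1 N1=alive,2 N2=suspect,2

Derivation:
Op 1: gossip N2<->N0 -> N2.N0=(alive,v0) N2.N1=(alive,v0) N2.N2=(alive,v0) | N0.N0=(alive,v0) N0.N1=(alive,v0) N0.N2=(alive,v0)
Op 2: N1 marks N2=dead -> (dead,v1)
Op 3: N1 marks N1=alive -> (alive,v1)
Op 4: gossip N2<->N0 -> N2.N0=(alive,v0) N2.N1=(alive,v0) N2.N2=(alive,v0) | N0.N0=(alive,v0) N0.N1=(alive,v0) N0.N2=(alive,v0)
Op 5: N1 marks N0=dead -> (dead,v1)
Op 6: gossip N2<->N1 -> N2.N0=(dead,v1) N2.N1=(alive,v1) N2.N2=(dead,v1) | N1.N0=(dead,v1) N1.N1=(alive,v1) N1.N2=(dead,v1)
Op 7: N1 marks N2=suspect -> (suspect,v2)
Op 8: gossip N1<->N0 -> N1.N0=(dead,v1) N1.N1=(alive,v1) N1.N2=(suspect,v2) | N0.N0=(dead,v1) N0.N1=(alive,v1) N0.N2=(suspect,v2)
Op 9: N0 marks N1=alive -> (alive,v2)
Op 10: gossip N1<->N0 -> N1.N0=(dead,v1) N1.N1=(alive,v2) N1.N2=(suspect,v2) | N0.N0=(dead,v1) N0.N1=(alive,v2) N0.N2=(suspect,v2)
Op 11: N0 marks N1=suspect -> (suspect,v3)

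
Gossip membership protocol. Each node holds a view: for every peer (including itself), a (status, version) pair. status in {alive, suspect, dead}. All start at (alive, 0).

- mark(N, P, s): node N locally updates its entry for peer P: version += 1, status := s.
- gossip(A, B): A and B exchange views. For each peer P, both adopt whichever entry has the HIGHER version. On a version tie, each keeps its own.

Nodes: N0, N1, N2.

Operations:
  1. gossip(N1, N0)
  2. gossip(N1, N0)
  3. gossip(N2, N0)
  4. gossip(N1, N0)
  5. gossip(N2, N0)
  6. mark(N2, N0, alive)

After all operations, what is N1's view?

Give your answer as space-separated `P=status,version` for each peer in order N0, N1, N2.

Op 1: gossip N1<->N0 -> N1.N0=(alive,v0) N1.N1=(alive,v0) N1.N2=(alive,v0) | N0.N0=(alive,v0) N0.N1=(alive,v0) N0.N2=(alive,v0)
Op 2: gossip N1<->N0 -> N1.N0=(alive,v0) N1.N1=(alive,v0) N1.N2=(alive,v0) | N0.N0=(alive,v0) N0.N1=(alive,v0) N0.N2=(alive,v0)
Op 3: gossip N2<->N0 -> N2.N0=(alive,v0) N2.N1=(alive,v0) N2.N2=(alive,v0) | N0.N0=(alive,v0) N0.N1=(alive,v0) N0.N2=(alive,v0)
Op 4: gossip N1<->N0 -> N1.N0=(alive,v0) N1.N1=(alive,v0) N1.N2=(alive,v0) | N0.N0=(alive,v0) N0.N1=(alive,v0) N0.N2=(alive,v0)
Op 5: gossip N2<->N0 -> N2.N0=(alive,v0) N2.N1=(alive,v0) N2.N2=(alive,v0) | N0.N0=(alive,v0) N0.N1=(alive,v0) N0.N2=(alive,v0)
Op 6: N2 marks N0=alive -> (alive,v1)

Answer: N0=alive,0 N1=alive,0 N2=alive,0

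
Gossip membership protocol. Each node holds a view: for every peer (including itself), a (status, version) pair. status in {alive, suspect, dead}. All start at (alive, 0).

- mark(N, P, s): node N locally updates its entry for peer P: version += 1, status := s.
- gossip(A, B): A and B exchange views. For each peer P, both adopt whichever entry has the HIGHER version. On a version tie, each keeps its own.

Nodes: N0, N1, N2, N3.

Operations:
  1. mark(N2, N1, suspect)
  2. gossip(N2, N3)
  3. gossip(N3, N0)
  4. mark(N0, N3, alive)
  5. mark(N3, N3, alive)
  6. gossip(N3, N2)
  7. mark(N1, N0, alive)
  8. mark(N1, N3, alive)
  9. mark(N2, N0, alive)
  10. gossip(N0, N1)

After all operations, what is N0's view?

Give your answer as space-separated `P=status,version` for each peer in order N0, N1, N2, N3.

Answer: N0=alive,1 N1=suspect,1 N2=alive,0 N3=alive,1

Derivation:
Op 1: N2 marks N1=suspect -> (suspect,v1)
Op 2: gossip N2<->N3 -> N2.N0=(alive,v0) N2.N1=(suspect,v1) N2.N2=(alive,v0) N2.N3=(alive,v0) | N3.N0=(alive,v0) N3.N1=(suspect,v1) N3.N2=(alive,v0) N3.N3=(alive,v0)
Op 3: gossip N3<->N0 -> N3.N0=(alive,v0) N3.N1=(suspect,v1) N3.N2=(alive,v0) N3.N3=(alive,v0) | N0.N0=(alive,v0) N0.N1=(suspect,v1) N0.N2=(alive,v0) N0.N3=(alive,v0)
Op 4: N0 marks N3=alive -> (alive,v1)
Op 5: N3 marks N3=alive -> (alive,v1)
Op 6: gossip N3<->N2 -> N3.N0=(alive,v0) N3.N1=(suspect,v1) N3.N2=(alive,v0) N3.N3=(alive,v1) | N2.N0=(alive,v0) N2.N1=(suspect,v1) N2.N2=(alive,v0) N2.N3=(alive,v1)
Op 7: N1 marks N0=alive -> (alive,v1)
Op 8: N1 marks N3=alive -> (alive,v1)
Op 9: N2 marks N0=alive -> (alive,v1)
Op 10: gossip N0<->N1 -> N0.N0=(alive,v1) N0.N1=(suspect,v1) N0.N2=(alive,v0) N0.N3=(alive,v1) | N1.N0=(alive,v1) N1.N1=(suspect,v1) N1.N2=(alive,v0) N1.N3=(alive,v1)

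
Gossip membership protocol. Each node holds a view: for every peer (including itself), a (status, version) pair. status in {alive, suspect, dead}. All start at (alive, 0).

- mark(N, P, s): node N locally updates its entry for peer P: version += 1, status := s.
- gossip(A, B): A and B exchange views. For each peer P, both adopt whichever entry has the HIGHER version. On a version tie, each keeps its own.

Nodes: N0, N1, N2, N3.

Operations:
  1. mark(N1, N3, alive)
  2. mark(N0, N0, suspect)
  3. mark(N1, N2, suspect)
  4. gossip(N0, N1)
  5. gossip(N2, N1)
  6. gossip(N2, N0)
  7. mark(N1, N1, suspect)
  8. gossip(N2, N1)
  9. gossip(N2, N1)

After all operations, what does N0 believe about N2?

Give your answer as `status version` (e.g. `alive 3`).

Answer: suspect 1

Derivation:
Op 1: N1 marks N3=alive -> (alive,v1)
Op 2: N0 marks N0=suspect -> (suspect,v1)
Op 3: N1 marks N2=suspect -> (suspect,v1)
Op 4: gossip N0<->N1 -> N0.N0=(suspect,v1) N0.N1=(alive,v0) N0.N2=(suspect,v1) N0.N3=(alive,v1) | N1.N0=(suspect,v1) N1.N1=(alive,v0) N1.N2=(suspect,v1) N1.N3=(alive,v1)
Op 5: gossip N2<->N1 -> N2.N0=(suspect,v1) N2.N1=(alive,v0) N2.N2=(suspect,v1) N2.N3=(alive,v1) | N1.N0=(suspect,v1) N1.N1=(alive,v0) N1.N2=(suspect,v1) N1.N3=(alive,v1)
Op 6: gossip N2<->N0 -> N2.N0=(suspect,v1) N2.N1=(alive,v0) N2.N2=(suspect,v1) N2.N3=(alive,v1) | N0.N0=(suspect,v1) N0.N1=(alive,v0) N0.N2=(suspect,v1) N0.N3=(alive,v1)
Op 7: N1 marks N1=suspect -> (suspect,v1)
Op 8: gossip N2<->N1 -> N2.N0=(suspect,v1) N2.N1=(suspect,v1) N2.N2=(suspect,v1) N2.N3=(alive,v1) | N1.N0=(suspect,v1) N1.N1=(suspect,v1) N1.N2=(suspect,v1) N1.N3=(alive,v1)
Op 9: gossip N2<->N1 -> N2.N0=(suspect,v1) N2.N1=(suspect,v1) N2.N2=(suspect,v1) N2.N3=(alive,v1) | N1.N0=(suspect,v1) N1.N1=(suspect,v1) N1.N2=(suspect,v1) N1.N3=(alive,v1)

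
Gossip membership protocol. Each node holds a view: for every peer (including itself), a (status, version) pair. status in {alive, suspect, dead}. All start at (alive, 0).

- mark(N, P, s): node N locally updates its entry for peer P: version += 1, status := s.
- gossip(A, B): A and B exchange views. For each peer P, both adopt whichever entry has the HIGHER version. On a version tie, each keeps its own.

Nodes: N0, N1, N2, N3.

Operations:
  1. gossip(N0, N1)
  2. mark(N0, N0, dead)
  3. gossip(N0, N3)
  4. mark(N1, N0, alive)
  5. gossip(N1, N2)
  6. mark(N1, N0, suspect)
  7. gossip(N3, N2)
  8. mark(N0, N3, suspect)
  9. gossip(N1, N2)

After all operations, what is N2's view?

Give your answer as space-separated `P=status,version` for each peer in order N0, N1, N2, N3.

Answer: N0=suspect,2 N1=alive,0 N2=alive,0 N3=alive,0

Derivation:
Op 1: gossip N0<->N1 -> N0.N0=(alive,v0) N0.N1=(alive,v0) N0.N2=(alive,v0) N0.N3=(alive,v0) | N1.N0=(alive,v0) N1.N1=(alive,v0) N1.N2=(alive,v0) N1.N3=(alive,v0)
Op 2: N0 marks N0=dead -> (dead,v1)
Op 3: gossip N0<->N3 -> N0.N0=(dead,v1) N0.N1=(alive,v0) N0.N2=(alive,v0) N0.N3=(alive,v0) | N3.N0=(dead,v1) N3.N1=(alive,v0) N3.N2=(alive,v0) N3.N3=(alive,v0)
Op 4: N1 marks N0=alive -> (alive,v1)
Op 5: gossip N1<->N2 -> N1.N0=(alive,v1) N1.N1=(alive,v0) N1.N2=(alive,v0) N1.N3=(alive,v0) | N2.N0=(alive,v1) N2.N1=(alive,v0) N2.N2=(alive,v0) N2.N3=(alive,v0)
Op 6: N1 marks N0=suspect -> (suspect,v2)
Op 7: gossip N3<->N2 -> N3.N0=(dead,v1) N3.N1=(alive,v0) N3.N2=(alive,v0) N3.N3=(alive,v0) | N2.N0=(alive,v1) N2.N1=(alive,v0) N2.N2=(alive,v0) N2.N3=(alive,v0)
Op 8: N0 marks N3=suspect -> (suspect,v1)
Op 9: gossip N1<->N2 -> N1.N0=(suspect,v2) N1.N1=(alive,v0) N1.N2=(alive,v0) N1.N3=(alive,v0) | N2.N0=(suspect,v2) N2.N1=(alive,v0) N2.N2=(alive,v0) N2.N3=(alive,v0)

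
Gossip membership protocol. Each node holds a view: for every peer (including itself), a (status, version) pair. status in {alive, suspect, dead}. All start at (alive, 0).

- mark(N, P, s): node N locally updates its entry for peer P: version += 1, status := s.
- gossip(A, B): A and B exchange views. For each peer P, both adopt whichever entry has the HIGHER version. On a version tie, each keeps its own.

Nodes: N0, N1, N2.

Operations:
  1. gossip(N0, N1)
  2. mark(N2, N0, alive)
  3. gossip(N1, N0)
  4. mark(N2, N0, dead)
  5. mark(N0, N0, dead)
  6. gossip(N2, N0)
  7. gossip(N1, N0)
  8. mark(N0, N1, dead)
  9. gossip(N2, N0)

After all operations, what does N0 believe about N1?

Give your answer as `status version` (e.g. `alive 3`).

Op 1: gossip N0<->N1 -> N0.N0=(alive,v0) N0.N1=(alive,v0) N0.N2=(alive,v0) | N1.N0=(alive,v0) N1.N1=(alive,v0) N1.N2=(alive,v0)
Op 2: N2 marks N0=alive -> (alive,v1)
Op 3: gossip N1<->N0 -> N1.N0=(alive,v0) N1.N1=(alive,v0) N1.N2=(alive,v0) | N0.N0=(alive,v0) N0.N1=(alive,v0) N0.N2=(alive,v0)
Op 4: N2 marks N0=dead -> (dead,v2)
Op 5: N0 marks N0=dead -> (dead,v1)
Op 6: gossip N2<->N0 -> N2.N0=(dead,v2) N2.N1=(alive,v0) N2.N2=(alive,v0) | N0.N0=(dead,v2) N0.N1=(alive,v0) N0.N2=(alive,v0)
Op 7: gossip N1<->N0 -> N1.N0=(dead,v2) N1.N1=(alive,v0) N1.N2=(alive,v0) | N0.N0=(dead,v2) N0.N1=(alive,v0) N0.N2=(alive,v0)
Op 8: N0 marks N1=dead -> (dead,v1)
Op 9: gossip N2<->N0 -> N2.N0=(dead,v2) N2.N1=(dead,v1) N2.N2=(alive,v0) | N0.N0=(dead,v2) N0.N1=(dead,v1) N0.N2=(alive,v0)

Answer: dead 1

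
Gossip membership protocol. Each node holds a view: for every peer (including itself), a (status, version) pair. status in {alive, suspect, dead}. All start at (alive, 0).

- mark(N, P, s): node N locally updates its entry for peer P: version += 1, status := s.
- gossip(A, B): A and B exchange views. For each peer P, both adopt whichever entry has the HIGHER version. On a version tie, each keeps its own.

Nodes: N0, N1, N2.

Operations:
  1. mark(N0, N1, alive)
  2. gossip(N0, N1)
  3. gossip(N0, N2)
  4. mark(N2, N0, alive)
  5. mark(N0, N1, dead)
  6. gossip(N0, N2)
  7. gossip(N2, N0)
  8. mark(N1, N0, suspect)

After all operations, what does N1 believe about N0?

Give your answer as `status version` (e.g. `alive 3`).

Op 1: N0 marks N1=alive -> (alive,v1)
Op 2: gossip N0<->N1 -> N0.N0=(alive,v0) N0.N1=(alive,v1) N0.N2=(alive,v0) | N1.N0=(alive,v0) N1.N1=(alive,v1) N1.N2=(alive,v0)
Op 3: gossip N0<->N2 -> N0.N0=(alive,v0) N0.N1=(alive,v1) N0.N2=(alive,v0) | N2.N0=(alive,v0) N2.N1=(alive,v1) N2.N2=(alive,v0)
Op 4: N2 marks N0=alive -> (alive,v1)
Op 5: N0 marks N1=dead -> (dead,v2)
Op 6: gossip N0<->N2 -> N0.N0=(alive,v1) N0.N1=(dead,v2) N0.N2=(alive,v0) | N2.N0=(alive,v1) N2.N1=(dead,v2) N2.N2=(alive,v0)
Op 7: gossip N2<->N0 -> N2.N0=(alive,v1) N2.N1=(dead,v2) N2.N2=(alive,v0) | N0.N0=(alive,v1) N0.N1=(dead,v2) N0.N2=(alive,v0)
Op 8: N1 marks N0=suspect -> (suspect,v1)

Answer: suspect 1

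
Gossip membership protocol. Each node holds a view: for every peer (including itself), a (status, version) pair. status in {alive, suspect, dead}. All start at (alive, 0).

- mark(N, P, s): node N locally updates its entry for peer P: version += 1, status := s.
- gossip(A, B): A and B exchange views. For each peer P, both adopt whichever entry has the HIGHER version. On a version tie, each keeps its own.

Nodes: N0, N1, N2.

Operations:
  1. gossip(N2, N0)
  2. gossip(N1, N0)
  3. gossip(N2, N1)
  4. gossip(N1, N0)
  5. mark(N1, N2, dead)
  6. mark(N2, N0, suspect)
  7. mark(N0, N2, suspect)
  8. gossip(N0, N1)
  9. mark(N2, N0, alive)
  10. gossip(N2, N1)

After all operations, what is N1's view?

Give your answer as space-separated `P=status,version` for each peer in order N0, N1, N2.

Op 1: gossip N2<->N0 -> N2.N0=(alive,v0) N2.N1=(alive,v0) N2.N2=(alive,v0) | N0.N0=(alive,v0) N0.N1=(alive,v0) N0.N2=(alive,v0)
Op 2: gossip N1<->N0 -> N1.N0=(alive,v0) N1.N1=(alive,v0) N1.N2=(alive,v0) | N0.N0=(alive,v0) N0.N1=(alive,v0) N0.N2=(alive,v0)
Op 3: gossip N2<->N1 -> N2.N0=(alive,v0) N2.N1=(alive,v0) N2.N2=(alive,v0) | N1.N0=(alive,v0) N1.N1=(alive,v0) N1.N2=(alive,v0)
Op 4: gossip N1<->N0 -> N1.N0=(alive,v0) N1.N1=(alive,v0) N1.N2=(alive,v0) | N0.N0=(alive,v0) N0.N1=(alive,v0) N0.N2=(alive,v0)
Op 5: N1 marks N2=dead -> (dead,v1)
Op 6: N2 marks N0=suspect -> (suspect,v1)
Op 7: N0 marks N2=suspect -> (suspect,v1)
Op 8: gossip N0<->N1 -> N0.N0=(alive,v0) N0.N1=(alive,v0) N0.N2=(suspect,v1) | N1.N0=(alive,v0) N1.N1=(alive,v0) N1.N2=(dead,v1)
Op 9: N2 marks N0=alive -> (alive,v2)
Op 10: gossip N2<->N1 -> N2.N0=(alive,v2) N2.N1=(alive,v0) N2.N2=(dead,v1) | N1.N0=(alive,v2) N1.N1=(alive,v0) N1.N2=(dead,v1)

Answer: N0=alive,2 N1=alive,0 N2=dead,1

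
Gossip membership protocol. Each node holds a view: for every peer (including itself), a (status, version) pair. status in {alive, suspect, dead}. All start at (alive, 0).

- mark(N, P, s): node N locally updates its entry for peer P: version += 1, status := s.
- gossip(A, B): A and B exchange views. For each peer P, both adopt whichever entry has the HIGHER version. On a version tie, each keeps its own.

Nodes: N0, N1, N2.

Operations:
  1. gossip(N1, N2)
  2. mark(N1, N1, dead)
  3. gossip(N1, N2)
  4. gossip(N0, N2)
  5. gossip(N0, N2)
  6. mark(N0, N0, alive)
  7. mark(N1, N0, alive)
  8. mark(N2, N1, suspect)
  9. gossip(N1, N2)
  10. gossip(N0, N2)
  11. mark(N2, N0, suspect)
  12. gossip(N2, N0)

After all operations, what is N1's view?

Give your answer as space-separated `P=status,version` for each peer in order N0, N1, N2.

Op 1: gossip N1<->N2 -> N1.N0=(alive,v0) N1.N1=(alive,v0) N1.N2=(alive,v0) | N2.N0=(alive,v0) N2.N1=(alive,v0) N2.N2=(alive,v0)
Op 2: N1 marks N1=dead -> (dead,v1)
Op 3: gossip N1<->N2 -> N1.N0=(alive,v0) N1.N1=(dead,v1) N1.N2=(alive,v0) | N2.N0=(alive,v0) N2.N1=(dead,v1) N2.N2=(alive,v0)
Op 4: gossip N0<->N2 -> N0.N0=(alive,v0) N0.N1=(dead,v1) N0.N2=(alive,v0) | N2.N0=(alive,v0) N2.N1=(dead,v1) N2.N2=(alive,v0)
Op 5: gossip N0<->N2 -> N0.N0=(alive,v0) N0.N1=(dead,v1) N0.N2=(alive,v0) | N2.N0=(alive,v0) N2.N1=(dead,v1) N2.N2=(alive,v0)
Op 6: N0 marks N0=alive -> (alive,v1)
Op 7: N1 marks N0=alive -> (alive,v1)
Op 8: N2 marks N1=suspect -> (suspect,v2)
Op 9: gossip N1<->N2 -> N1.N0=(alive,v1) N1.N1=(suspect,v2) N1.N2=(alive,v0) | N2.N0=(alive,v1) N2.N1=(suspect,v2) N2.N2=(alive,v0)
Op 10: gossip N0<->N2 -> N0.N0=(alive,v1) N0.N1=(suspect,v2) N0.N2=(alive,v0) | N2.N0=(alive,v1) N2.N1=(suspect,v2) N2.N2=(alive,v0)
Op 11: N2 marks N0=suspect -> (suspect,v2)
Op 12: gossip N2<->N0 -> N2.N0=(suspect,v2) N2.N1=(suspect,v2) N2.N2=(alive,v0) | N0.N0=(suspect,v2) N0.N1=(suspect,v2) N0.N2=(alive,v0)

Answer: N0=alive,1 N1=suspect,2 N2=alive,0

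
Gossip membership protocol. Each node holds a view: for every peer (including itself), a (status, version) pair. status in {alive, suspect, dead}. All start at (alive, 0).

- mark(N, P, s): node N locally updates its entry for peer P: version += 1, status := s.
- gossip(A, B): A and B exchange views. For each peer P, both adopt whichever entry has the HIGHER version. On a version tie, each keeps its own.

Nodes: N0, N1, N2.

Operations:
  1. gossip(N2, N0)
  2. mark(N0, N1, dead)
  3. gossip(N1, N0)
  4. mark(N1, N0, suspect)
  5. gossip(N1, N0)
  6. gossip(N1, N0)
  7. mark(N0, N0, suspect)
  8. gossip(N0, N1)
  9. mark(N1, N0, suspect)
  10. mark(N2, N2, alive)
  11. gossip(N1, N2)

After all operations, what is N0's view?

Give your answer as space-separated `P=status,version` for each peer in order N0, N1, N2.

Answer: N0=suspect,2 N1=dead,1 N2=alive,0

Derivation:
Op 1: gossip N2<->N0 -> N2.N0=(alive,v0) N2.N1=(alive,v0) N2.N2=(alive,v0) | N0.N0=(alive,v0) N0.N1=(alive,v0) N0.N2=(alive,v0)
Op 2: N0 marks N1=dead -> (dead,v1)
Op 3: gossip N1<->N0 -> N1.N0=(alive,v0) N1.N1=(dead,v1) N1.N2=(alive,v0) | N0.N0=(alive,v0) N0.N1=(dead,v1) N0.N2=(alive,v0)
Op 4: N1 marks N0=suspect -> (suspect,v1)
Op 5: gossip N1<->N0 -> N1.N0=(suspect,v1) N1.N1=(dead,v1) N1.N2=(alive,v0) | N0.N0=(suspect,v1) N0.N1=(dead,v1) N0.N2=(alive,v0)
Op 6: gossip N1<->N0 -> N1.N0=(suspect,v1) N1.N1=(dead,v1) N1.N2=(alive,v0) | N0.N0=(suspect,v1) N0.N1=(dead,v1) N0.N2=(alive,v0)
Op 7: N0 marks N0=suspect -> (suspect,v2)
Op 8: gossip N0<->N1 -> N0.N0=(suspect,v2) N0.N1=(dead,v1) N0.N2=(alive,v0) | N1.N0=(suspect,v2) N1.N1=(dead,v1) N1.N2=(alive,v0)
Op 9: N1 marks N0=suspect -> (suspect,v3)
Op 10: N2 marks N2=alive -> (alive,v1)
Op 11: gossip N1<->N2 -> N1.N0=(suspect,v3) N1.N1=(dead,v1) N1.N2=(alive,v1) | N2.N0=(suspect,v3) N2.N1=(dead,v1) N2.N2=(alive,v1)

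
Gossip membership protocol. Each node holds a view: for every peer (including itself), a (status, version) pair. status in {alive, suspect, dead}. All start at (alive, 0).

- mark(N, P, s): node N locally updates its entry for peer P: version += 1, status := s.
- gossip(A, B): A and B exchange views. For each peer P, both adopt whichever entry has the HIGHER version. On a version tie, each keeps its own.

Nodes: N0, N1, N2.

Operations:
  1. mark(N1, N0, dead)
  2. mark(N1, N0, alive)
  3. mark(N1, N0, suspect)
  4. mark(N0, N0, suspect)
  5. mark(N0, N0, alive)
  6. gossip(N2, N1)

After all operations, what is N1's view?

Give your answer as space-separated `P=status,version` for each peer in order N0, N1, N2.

Answer: N0=suspect,3 N1=alive,0 N2=alive,0

Derivation:
Op 1: N1 marks N0=dead -> (dead,v1)
Op 2: N1 marks N0=alive -> (alive,v2)
Op 3: N1 marks N0=suspect -> (suspect,v3)
Op 4: N0 marks N0=suspect -> (suspect,v1)
Op 5: N0 marks N0=alive -> (alive,v2)
Op 6: gossip N2<->N1 -> N2.N0=(suspect,v3) N2.N1=(alive,v0) N2.N2=(alive,v0) | N1.N0=(suspect,v3) N1.N1=(alive,v0) N1.N2=(alive,v0)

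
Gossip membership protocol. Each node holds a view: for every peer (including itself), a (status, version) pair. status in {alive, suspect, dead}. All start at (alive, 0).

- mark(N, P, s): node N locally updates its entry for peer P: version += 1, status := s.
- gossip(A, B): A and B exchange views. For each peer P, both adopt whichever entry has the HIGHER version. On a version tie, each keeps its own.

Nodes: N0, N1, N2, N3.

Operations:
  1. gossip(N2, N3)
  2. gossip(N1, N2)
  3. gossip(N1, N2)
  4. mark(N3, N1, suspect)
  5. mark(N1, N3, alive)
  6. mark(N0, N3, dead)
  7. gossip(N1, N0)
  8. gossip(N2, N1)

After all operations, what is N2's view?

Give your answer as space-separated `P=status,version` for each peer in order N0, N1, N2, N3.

Op 1: gossip N2<->N3 -> N2.N0=(alive,v0) N2.N1=(alive,v0) N2.N2=(alive,v0) N2.N3=(alive,v0) | N3.N0=(alive,v0) N3.N1=(alive,v0) N3.N2=(alive,v0) N3.N3=(alive,v0)
Op 2: gossip N1<->N2 -> N1.N0=(alive,v0) N1.N1=(alive,v0) N1.N2=(alive,v0) N1.N3=(alive,v0) | N2.N0=(alive,v0) N2.N1=(alive,v0) N2.N2=(alive,v0) N2.N3=(alive,v0)
Op 3: gossip N1<->N2 -> N1.N0=(alive,v0) N1.N1=(alive,v0) N1.N2=(alive,v0) N1.N3=(alive,v0) | N2.N0=(alive,v0) N2.N1=(alive,v0) N2.N2=(alive,v0) N2.N3=(alive,v0)
Op 4: N3 marks N1=suspect -> (suspect,v1)
Op 5: N1 marks N3=alive -> (alive,v1)
Op 6: N0 marks N3=dead -> (dead,v1)
Op 7: gossip N1<->N0 -> N1.N0=(alive,v0) N1.N1=(alive,v0) N1.N2=(alive,v0) N1.N3=(alive,v1) | N0.N0=(alive,v0) N0.N1=(alive,v0) N0.N2=(alive,v0) N0.N3=(dead,v1)
Op 8: gossip N2<->N1 -> N2.N0=(alive,v0) N2.N1=(alive,v0) N2.N2=(alive,v0) N2.N3=(alive,v1) | N1.N0=(alive,v0) N1.N1=(alive,v0) N1.N2=(alive,v0) N1.N3=(alive,v1)

Answer: N0=alive,0 N1=alive,0 N2=alive,0 N3=alive,1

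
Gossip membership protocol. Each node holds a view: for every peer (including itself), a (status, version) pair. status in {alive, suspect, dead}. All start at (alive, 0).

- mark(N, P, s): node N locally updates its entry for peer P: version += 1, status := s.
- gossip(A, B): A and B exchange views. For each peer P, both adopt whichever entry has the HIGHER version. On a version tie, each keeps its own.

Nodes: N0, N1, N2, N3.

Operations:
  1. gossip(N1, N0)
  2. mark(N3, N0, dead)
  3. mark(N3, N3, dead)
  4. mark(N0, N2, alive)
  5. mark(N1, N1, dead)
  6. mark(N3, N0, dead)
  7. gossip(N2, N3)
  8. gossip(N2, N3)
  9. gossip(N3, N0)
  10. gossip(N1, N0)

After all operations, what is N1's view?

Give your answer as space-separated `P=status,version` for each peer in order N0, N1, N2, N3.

Answer: N0=dead,2 N1=dead,1 N2=alive,1 N3=dead,1

Derivation:
Op 1: gossip N1<->N0 -> N1.N0=(alive,v0) N1.N1=(alive,v0) N1.N2=(alive,v0) N1.N3=(alive,v0) | N0.N0=(alive,v0) N0.N1=(alive,v0) N0.N2=(alive,v0) N0.N3=(alive,v0)
Op 2: N3 marks N0=dead -> (dead,v1)
Op 3: N3 marks N3=dead -> (dead,v1)
Op 4: N0 marks N2=alive -> (alive,v1)
Op 5: N1 marks N1=dead -> (dead,v1)
Op 6: N3 marks N0=dead -> (dead,v2)
Op 7: gossip N2<->N3 -> N2.N0=(dead,v2) N2.N1=(alive,v0) N2.N2=(alive,v0) N2.N3=(dead,v1) | N3.N0=(dead,v2) N3.N1=(alive,v0) N3.N2=(alive,v0) N3.N3=(dead,v1)
Op 8: gossip N2<->N3 -> N2.N0=(dead,v2) N2.N1=(alive,v0) N2.N2=(alive,v0) N2.N3=(dead,v1) | N3.N0=(dead,v2) N3.N1=(alive,v0) N3.N2=(alive,v0) N3.N3=(dead,v1)
Op 9: gossip N3<->N0 -> N3.N0=(dead,v2) N3.N1=(alive,v0) N3.N2=(alive,v1) N3.N3=(dead,v1) | N0.N0=(dead,v2) N0.N1=(alive,v0) N0.N2=(alive,v1) N0.N3=(dead,v1)
Op 10: gossip N1<->N0 -> N1.N0=(dead,v2) N1.N1=(dead,v1) N1.N2=(alive,v1) N1.N3=(dead,v1) | N0.N0=(dead,v2) N0.N1=(dead,v1) N0.N2=(alive,v1) N0.N3=(dead,v1)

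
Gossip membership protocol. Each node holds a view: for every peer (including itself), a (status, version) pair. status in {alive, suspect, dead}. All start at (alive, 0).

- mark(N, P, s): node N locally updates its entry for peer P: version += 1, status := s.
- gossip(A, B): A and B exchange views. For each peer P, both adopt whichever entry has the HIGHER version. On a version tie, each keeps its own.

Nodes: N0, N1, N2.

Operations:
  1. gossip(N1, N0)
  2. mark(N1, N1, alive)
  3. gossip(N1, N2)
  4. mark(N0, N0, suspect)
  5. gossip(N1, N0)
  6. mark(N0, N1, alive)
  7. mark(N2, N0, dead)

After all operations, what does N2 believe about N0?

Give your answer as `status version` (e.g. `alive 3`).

Op 1: gossip N1<->N0 -> N1.N0=(alive,v0) N1.N1=(alive,v0) N1.N2=(alive,v0) | N0.N0=(alive,v0) N0.N1=(alive,v0) N0.N2=(alive,v0)
Op 2: N1 marks N1=alive -> (alive,v1)
Op 3: gossip N1<->N2 -> N1.N0=(alive,v0) N1.N1=(alive,v1) N1.N2=(alive,v0) | N2.N0=(alive,v0) N2.N1=(alive,v1) N2.N2=(alive,v0)
Op 4: N0 marks N0=suspect -> (suspect,v1)
Op 5: gossip N1<->N0 -> N1.N0=(suspect,v1) N1.N1=(alive,v1) N1.N2=(alive,v0) | N0.N0=(suspect,v1) N0.N1=(alive,v1) N0.N2=(alive,v0)
Op 6: N0 marks N1=alive -> (alive,v2)
Op 7: N2 marks N0=dead -> (dead,v1)

Answer: dead 1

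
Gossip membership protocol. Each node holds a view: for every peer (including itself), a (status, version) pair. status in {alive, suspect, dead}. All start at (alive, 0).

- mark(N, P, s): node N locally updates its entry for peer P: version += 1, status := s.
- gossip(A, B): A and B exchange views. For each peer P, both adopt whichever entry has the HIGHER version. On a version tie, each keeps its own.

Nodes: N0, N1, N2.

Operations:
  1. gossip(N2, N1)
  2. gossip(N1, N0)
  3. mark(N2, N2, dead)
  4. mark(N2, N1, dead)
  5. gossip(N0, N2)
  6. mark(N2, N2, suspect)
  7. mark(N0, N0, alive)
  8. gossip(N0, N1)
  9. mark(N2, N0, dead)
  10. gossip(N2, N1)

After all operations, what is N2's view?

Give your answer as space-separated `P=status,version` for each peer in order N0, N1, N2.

Answer: N0=dead,1 N1=dead,1 N2=suspect,2

Derivation:
Op 1: gossip N2<->N1 -> N2.N0=(alive,v0) N2.N1=(alive,v0) N2.N2=(alive,v0) | N1.N0=(alive,v0) N1.N1=(alive,v0) N1.N2=(alive,v0)
Op 2: gossip N1<->N0 -> N1.N0=(alive,v0) N1.N1=(alive,v0) N1.N2=(alive,v0) | N0.N0=(alive,v0) N0.N1=(alive,v0) N0.N2=(alive,v0)
Op 3: N2 marks N2=dead -> (dead,v1)
Op 4: N2 marks N1=dead -> (dead,v1)
Op 5: gossip N0<->N2 -> N0.N0=(alive,v0) N0.N1=(dead,v1) N0.N2=(dead,v1) | N2.N0=(alive,v0) N2.N1=(dead,v1) N2.N2=(dead,v1)
Op 6: N2 marks N2=suspect -> (suspect,v2)
Op 7: N0 marks N0=alive -> (alive,v1)
Op 8: gossip N0<->N1 -> N0.N0=(alive,v1) N0.N1=(dead,v1) N0.N2=(dead,v1) | N1.N0=(alive,v1) N1.N1=(dead,v1) N1.N2=(dead,v1)
Op 9: N2 marks N0=dead -> (dead,v1)
Op 10: gossip N2<->N1 -> N2.N0=(dead,v1) N2.N1=(dead,v1) N2.N2=(suspect,v2) | N1.N0=(alive,v1) N1.N1=(dead,v1) N1.N2=(suspect,v2)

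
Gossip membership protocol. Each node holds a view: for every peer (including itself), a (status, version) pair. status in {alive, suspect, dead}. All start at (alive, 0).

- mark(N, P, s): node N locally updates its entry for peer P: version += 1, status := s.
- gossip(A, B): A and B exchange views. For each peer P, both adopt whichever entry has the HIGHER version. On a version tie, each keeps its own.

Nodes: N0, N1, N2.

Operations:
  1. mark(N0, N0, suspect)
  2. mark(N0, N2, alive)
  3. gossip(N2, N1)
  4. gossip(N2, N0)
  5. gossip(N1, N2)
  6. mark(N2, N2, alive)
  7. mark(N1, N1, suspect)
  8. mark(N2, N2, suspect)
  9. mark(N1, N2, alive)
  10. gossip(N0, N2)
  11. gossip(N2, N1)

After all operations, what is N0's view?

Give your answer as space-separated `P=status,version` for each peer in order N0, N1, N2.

Answer: N0=suspect,1 N1=alive,0 N2=suspect,3

Derivation:
Op 1: N0 marks N0=suspect -> (suspect,v1)
Op 2: N0 marks N2=alive -> (alive,v1)
Op 3: gossip N2<->N1 -> N2.N0=(alive,v0) N2.N1=(alive,v0) N2.N2=(alive,v0) | N1.N0=(alive,v0) N1.N1=(alive,v0) N1.N2=(alive,v0)
Op 4: gossip N2<->N0 -> N2.N0=(suspect,v1) N2.N1=(alive,v0) N2.N2=(alive,v1) | N0.N0=(suspect,v1) N0.N1=(alive,v0) N0.N2=(alive,v1)
Op 5: gossip N1<->N2 -> N1.N0=(suspect,v1) N1.N1=(alive,v0) N1.N2=(alive,v1) | N2.N0=(suspect,v1) N2.N1=(alive,v0) N2.N2=(alive,v1)
Op 6: N2 marks N2=alive -> (alive,v2)
Op 7: N1 marks N1=suspect -> (suspect,v1)
Op 8: N2 marks N2=suspect -> (suspect,v3)
Op 9: N1 marks N2=alive -> (alive,v2)
Op 10: gossip N0<->N2 -> N0.N0=(suspect,v1) N0.N1=(alive,v0) N0.N2=(suspect,v3) | N2.N0=(suspect,v1) N2.N1=(alive,v0) N2.N2=(suspect,v3)
Op 11: gossip N2<->N1 -> N2.N0=(suspect,v1) N2.N1=(suspect,v1) N2.N2=(suspect,v3) | N1.N0=(suspect,v1) N1.N1=(suspect,v1) N1.N2=(suspect,v3)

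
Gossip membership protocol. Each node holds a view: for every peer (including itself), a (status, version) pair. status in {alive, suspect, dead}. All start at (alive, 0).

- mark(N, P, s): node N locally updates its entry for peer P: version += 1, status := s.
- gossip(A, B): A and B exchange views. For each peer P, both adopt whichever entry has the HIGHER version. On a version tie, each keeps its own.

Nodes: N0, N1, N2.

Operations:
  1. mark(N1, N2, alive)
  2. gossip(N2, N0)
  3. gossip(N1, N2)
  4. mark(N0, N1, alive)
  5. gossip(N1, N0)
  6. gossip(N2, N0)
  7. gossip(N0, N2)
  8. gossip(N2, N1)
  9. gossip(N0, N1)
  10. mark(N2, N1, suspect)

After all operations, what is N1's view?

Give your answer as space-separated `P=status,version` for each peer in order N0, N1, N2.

Op 1: N1 marks N2=alive -> (alive,v1)
Op 2: gossip N2<->N0 -> N2.N0=(alive,v0) N2.N1=(alive,v0) N2.N2=(alive,v0) | N0.N0=(alive,v0) N0.N1=(alive,v0) N0.N2=(alive,v0)
Op 3: gossip N1<->N2 -> N1.N0=(alive,v0) N1.N1=(alive,v0) N1.N2=(alive,v1) | N2.N0=(alive,v0) N2.N1=(alive,v0) N2.N2=(alive,v1)
Op 4: N0 marks N1=alive -> (alive,v1)
Op 5: gossip N1<->N0 -> N1.N0=(alive,v0) N1.N1=(alive,v1) N1.N2=(alive,v1) | N0.N0=(alive,v0) N0.N1=(alive,v1) N0.N2=(alive,v1)
Op 6: gossip N2<->N0 -> N2.N0=(alive,v0) N2.N1=(alive,v1) N2.N2=(alive,v1) | N0.N0=(alive,v0) N0.N1=(alive,v1) N0.N2=(alive,v1)
Op 7: gossip N0<->N2 -> N0.N0=(alive,v0) N0.N1=(alive,v1) N0.N2=(alive,v1) | N2.N0=(alive,v0) N2.N1=(alive,v1) N2.N2=(alive,v1)
Op 8: gossip N2<->N1 -> N2.N0=(alive,v0) N2.N1=(alive,v1) N2.N2=(alive,v1) | N1.N0=(alive,v0) N1.N1=(alive,v1) N1.N2=(alive,v1)
Op 9: gossip N0<->N1 -> N0.N0=(alive,v0) N0.N1=(alive,v1) N0.N2=(alive,v1) | N1.N0=(alive,v0) N1.N1=(alive,v1) N1.N2=(alive,v1)
Op 10: N2 marks N1=suspect -> (suspect,v2)

Answer: N0=alive,0 N1=alive,1 N2=alive,1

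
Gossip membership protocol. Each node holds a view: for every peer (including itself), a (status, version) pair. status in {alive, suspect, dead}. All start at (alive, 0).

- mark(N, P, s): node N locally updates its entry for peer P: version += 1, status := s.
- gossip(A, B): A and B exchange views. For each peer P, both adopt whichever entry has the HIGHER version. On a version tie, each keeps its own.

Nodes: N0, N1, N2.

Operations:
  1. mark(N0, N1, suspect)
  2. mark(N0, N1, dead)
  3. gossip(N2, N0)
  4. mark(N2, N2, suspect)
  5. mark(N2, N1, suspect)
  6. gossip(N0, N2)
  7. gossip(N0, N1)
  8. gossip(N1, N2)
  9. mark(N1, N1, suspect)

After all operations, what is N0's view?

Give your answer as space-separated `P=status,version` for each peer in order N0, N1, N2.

Op 1: N0 marks N1=suspect -> (suspect,v1)
Op 2: N0 marks N1=dead -> (dead,v2)
Op 3: gossip N2<->N0 -> N2.N0=(alive,v0) N2.N1=(dead,v2) N2.N2=(alive,v0) | N0.N0=(alive,v0) N0.N1=(dead,v2) N0.N2=(alive,v0)
Op 4: N2 marks N2=suspect -> (suspect,v1)
Op 5: N2 marks N1=suspect -> (suspect,v3)
Op 6: gossip N0<->N2 -> N0.N0=(alive,v0) N0.N1=(suspect,v3) N0.N2=(suspect,v1) | N2.N0=(alive,v0) N2.N1=(suspect,v3) N2.N2=(suspect,v1)
Op 7: gossip N0<->N1 -> N0.N0=(alive,v0) N0.N1=(suspect,v3) N0.N2=(suspect,v1) | N1.N0=(alive,v0) N1.N1=(suspect,v3) N1.N2=(suspect,v1)
Op 8: gossip N1<->N2 -> N1.N0=(alive,v0) N1.N1=(suspect,v3) N1.N2=(suspect,v1) | N2.N0=(alive,v0) N2.N1=(suspect,v3) N2.N2=(suspect,v1)
Op 9: N1 marks N1=suspect -> (suspect,v4)

Answer: N0=alive,0 N1=suspect,3 N2=suspect,1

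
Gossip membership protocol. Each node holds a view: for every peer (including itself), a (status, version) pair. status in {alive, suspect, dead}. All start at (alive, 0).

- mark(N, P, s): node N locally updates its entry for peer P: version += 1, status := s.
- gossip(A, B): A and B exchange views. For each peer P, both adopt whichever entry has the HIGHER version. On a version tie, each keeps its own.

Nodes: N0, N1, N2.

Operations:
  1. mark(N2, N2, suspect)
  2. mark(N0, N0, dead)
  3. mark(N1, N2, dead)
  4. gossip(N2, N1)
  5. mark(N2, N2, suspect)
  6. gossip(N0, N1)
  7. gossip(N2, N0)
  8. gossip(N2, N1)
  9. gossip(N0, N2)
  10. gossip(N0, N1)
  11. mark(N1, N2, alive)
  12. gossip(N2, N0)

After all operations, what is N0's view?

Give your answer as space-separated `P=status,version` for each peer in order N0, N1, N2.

Answer: N0=dead,1 N1=alive,0 N2=suspect,2

Derivation:
Op 1: N2 marks N2=suspect -> (suspect,v1)
Op 2: N0 marks N0=dead -> (dead,v1)
Op 3: N1 marks N2=dead -> (dead,v1)
Op 4: gossip N2<->N1 -> N2.N0=(alive,v0) N2.N1=(alive,v0) N2.N2=(suspect,v1) | N1.N0=(alive,v0) N1.N1=(alive,v0) N1.N2=(dead,v1)
Op 5: N2 marks N2=suspect -> (suspect,v2)
Op 6: gossip N0<->N1 -> N0.N0=(dead,v1) N0.N1=(alive,v0) N0.N2=(dead,v1) | N1.N0=(dead,v1) N1.N1=(alive,v0) N1.N2=(dead,v1)
Op 7: gossip N2<->N0 -> N2.N0=(dead,v1) N2.N1=(alive,v0) N2.N2=(suspect,v2) | N0.N0=(dead,v1) N0.N1=(alive,v0) N0.N2=(suspect,v2)
Op 8: gossip N2<->N1 -> N2.N0=(dead,v1) N2.N1=(alive,v0) N2.N2=(suspect,v2) | N1.N0=(dead,v1) N1.N1=(alive,v0) N1.N2=(suspect,v2)
Op 9: gossip N0<->N2 -> N0.N0=(dead,v1) N0.N1=(alive,v0) N0.N2=(suspect,v2) | N2.N0=(dead,v1) N2.N1=(alive,v0) N2.N2=(suspect,v2)
Op 10: gossip N0<->N1 -> N0.N0=(dead,v1) N0.N1=(alive,v0) N0.N2=(suspect,v2) | N1.N0=(dead,v1) N1.N1=(alive,v0) N1.N2=(suspect,v2)
Op 11: N1 marks N2=alive -> (alive,v3)
Op 12: gossip N2<->N0 -> N2.N0=(dead,v1) N2.N1=(alive,v0) N2.N2=(suspect,v2) | N0.N0=(dead,v1) N0.N1=(alive,v0) N0.N2=(suspect,v2)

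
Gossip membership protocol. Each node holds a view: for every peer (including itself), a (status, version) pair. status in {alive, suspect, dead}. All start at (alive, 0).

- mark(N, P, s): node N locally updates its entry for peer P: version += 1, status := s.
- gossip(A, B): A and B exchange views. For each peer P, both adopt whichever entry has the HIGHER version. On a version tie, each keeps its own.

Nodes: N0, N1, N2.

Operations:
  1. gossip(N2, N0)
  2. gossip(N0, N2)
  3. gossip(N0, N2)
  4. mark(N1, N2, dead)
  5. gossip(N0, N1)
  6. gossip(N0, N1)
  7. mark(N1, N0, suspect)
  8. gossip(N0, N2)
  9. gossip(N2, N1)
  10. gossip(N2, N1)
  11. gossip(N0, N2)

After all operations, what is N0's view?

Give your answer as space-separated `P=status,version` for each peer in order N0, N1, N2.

Answer: N0=suspect,1 N1=alive,0 N2=dead,1

Derivation:
Op 1: gossip N2<->N0 -> N2.N0=(alive,v0) N2.N1=(alive,v0) N2.N2=(alive,v0) | N0.N0=(alive,v0) N0.N1=(alive,v0) N0.N2=(alive,v0)
Op 2: gossip N0<->N2 -> N0.N0=(alive,v0) N0.N1=(alive,v0) N0.N2=(alive,v0) | N2.N0=(alive,v0) N2.N1=(alive,v0) N2.N2=(alive,v0)
Op 3: gossip N0<->N2 -> N0.N0=(alive,v0) N0.N1=(alive,v0) N0.N2=(alive,v0) | N2.N0=(alive,v0) N2.N1=(alive,v0) N2.N2=(alive,v0)
Op 4: N1 marks N2=dead -> (dead,v1)
Op 5: gossip N0<->N1 -> N0.N0=(alive,v0) N0.N1=(alive,v0) N0.N2=(dead,v1) | N1.N0=(alive,v0) N1.N1=(alive,v0) N1.N2=(dead,v1)
Op 6: gossip N0<->N1 -> N0.N0=(alive,v0) N0.N1=(alive,v0) N0.N2=(dead,v1) | N1.N0=(alive,v0) N1.N1=(alive,v0) N1.N2=(dead,v1)
Op 7: N1 marks N0=suspect -> (suspect,v1)
Op 8: gossip N0<->N2 -> N0.N0=(alive,v0) N0.N1=(alive,v0) N0.N2=(dead,v1) | N2.N0=(alive,v0) N2.N1=(alive,v0) N2.N2=(dead,v1)
Op 9: gossip N2<->N1 -> N2.N0=(suspect,v1) N2.N1=(alive,v0) N2.N2=(dead,v1) | N1.N0=(suspect,v1) N1.N1=(alive,v0) N1.N2=(dead,v1)
Op 10: gossip N2<->N1 -> N2.N0=(suspect,v1) N2.N1=(alive,v0) N2.N2=(dead,v1) | N1.N0=(suspect,v1) N1.N1=(alive,v0) N1.N2=(dead,v1)
Op 11: gossip N0<->N2 -> N0.N0=(suspect,v1) N0.N1=(alive,v0) N0.N2=(dead,v1) | N2.N0=(suspect,v1) N2.N1=(alive,v0) N2.N2=(dead,v1)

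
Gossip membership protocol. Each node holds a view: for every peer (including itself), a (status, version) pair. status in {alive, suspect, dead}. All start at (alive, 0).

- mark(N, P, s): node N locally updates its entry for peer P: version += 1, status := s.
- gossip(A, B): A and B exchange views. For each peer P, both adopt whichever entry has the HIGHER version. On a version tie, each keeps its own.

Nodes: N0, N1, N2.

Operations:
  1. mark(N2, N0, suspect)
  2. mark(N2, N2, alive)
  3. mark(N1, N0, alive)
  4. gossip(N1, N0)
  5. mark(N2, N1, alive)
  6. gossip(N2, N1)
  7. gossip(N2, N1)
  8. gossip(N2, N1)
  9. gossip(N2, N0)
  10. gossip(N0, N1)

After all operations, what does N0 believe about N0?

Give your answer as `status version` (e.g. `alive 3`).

Answer: alive 1

Derivation:
Op 1: N2 marks N0=suspect -> (suspect,v1)
Op 2: N2 marks N2=alive -> (alive,v1)
Op 3: N1 marks N0=alive -> (alive,v1)
Op 4: gossip N1<->N0 -> N1.N0=(alive,v1) N1.N1=(alive,v0) N1.N2=(alive,v0) | N0.N0=(alive,v1) N0.N1=(alive,v0) N0.N2=(alive,v0)
Op 5: N2 marks N1=alive -> (alive,v1)
Op 6: gossip N2<->N1 -> N2.N0=(suspect,v1) N2.N1=(alive,v1) N2.N2=(alive,v1) | N1.N0=(alive,v1) N1.N1=(alive,v1) N1.N2=(alive,v1)
Op 7: gossip N2<->N1 -> N2.N0=(suspect,v1) N2.N1=(alive,v1) N2.N2=(alive,v1) | N1.N0=(alive,v1) N1.N1=(alive,v1) N1.N2=(alive,v1)
Op 8: gossip N2<->N1 -> N2.N0=(suspect,v1) N2.N1=(alive,v1) N2.N2=(alive,v1) | N1.N0=(alive,v1) N1.N1=(alive,v1) N1.N2=(alive,v1)
Op 9: gossip N2<->N0 -> N2.N0=(suspect,v1) N2.N1=(alive,v1) N2.N2=(alive,v1) | N0.N0=(alive,v1) N0.N1=(alive,v1) N0.N2=(alive,v1)
Op 10: gossip N0<->N1 -> N0.N0=(alive,v1) N0.N1=(alive,v1) N0.N2=(alive,v1) | N1.N0=(alive,v1) N1.N1=(alive,v1) N1.N2=(alive,v1)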